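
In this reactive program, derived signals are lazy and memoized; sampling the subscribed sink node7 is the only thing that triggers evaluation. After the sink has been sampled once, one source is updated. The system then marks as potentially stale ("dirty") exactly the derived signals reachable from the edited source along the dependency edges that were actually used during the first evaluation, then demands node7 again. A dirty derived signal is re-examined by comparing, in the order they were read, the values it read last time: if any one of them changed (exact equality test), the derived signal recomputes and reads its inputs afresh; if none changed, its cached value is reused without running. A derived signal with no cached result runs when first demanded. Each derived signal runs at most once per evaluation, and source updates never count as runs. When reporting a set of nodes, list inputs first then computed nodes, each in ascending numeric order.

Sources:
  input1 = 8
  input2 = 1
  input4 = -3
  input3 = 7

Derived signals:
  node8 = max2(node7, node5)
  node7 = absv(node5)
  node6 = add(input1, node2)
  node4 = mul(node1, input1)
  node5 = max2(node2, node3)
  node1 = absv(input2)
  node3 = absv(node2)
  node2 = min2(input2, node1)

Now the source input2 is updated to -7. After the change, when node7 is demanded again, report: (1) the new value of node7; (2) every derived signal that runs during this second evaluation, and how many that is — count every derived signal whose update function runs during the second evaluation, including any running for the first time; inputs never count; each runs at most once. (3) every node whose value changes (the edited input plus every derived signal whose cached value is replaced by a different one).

First demand of the output computes:
  node1 = absv(1) = 1
  node2 = min2(1, 1) = 1
  node3 = absv(1) = 1
  node5 = max2(1, 1) = 1
  node7 = absv(1) = 1

After the edit, cleaning proceeds:
  node1: a read changed (input2 1->-7) — executes, giving 7.
  node2: a read changed (input2 1->-7; node1 1->7) — executes, giving -7.
  node3: a read changed (node2 1->-7) — executes, giving 7.
  node5: a read changed (node2 1->-7; node3 1->7) — executes, giving 7.
  node7: a read changed (node5 1->7) — executes, giving 7.

Demanding node7 again yields 7.
5 derived signals run: node1, node2, node3, node5, node7.
The nodes whose values change: input2, node1, node2, node3, node5, node7.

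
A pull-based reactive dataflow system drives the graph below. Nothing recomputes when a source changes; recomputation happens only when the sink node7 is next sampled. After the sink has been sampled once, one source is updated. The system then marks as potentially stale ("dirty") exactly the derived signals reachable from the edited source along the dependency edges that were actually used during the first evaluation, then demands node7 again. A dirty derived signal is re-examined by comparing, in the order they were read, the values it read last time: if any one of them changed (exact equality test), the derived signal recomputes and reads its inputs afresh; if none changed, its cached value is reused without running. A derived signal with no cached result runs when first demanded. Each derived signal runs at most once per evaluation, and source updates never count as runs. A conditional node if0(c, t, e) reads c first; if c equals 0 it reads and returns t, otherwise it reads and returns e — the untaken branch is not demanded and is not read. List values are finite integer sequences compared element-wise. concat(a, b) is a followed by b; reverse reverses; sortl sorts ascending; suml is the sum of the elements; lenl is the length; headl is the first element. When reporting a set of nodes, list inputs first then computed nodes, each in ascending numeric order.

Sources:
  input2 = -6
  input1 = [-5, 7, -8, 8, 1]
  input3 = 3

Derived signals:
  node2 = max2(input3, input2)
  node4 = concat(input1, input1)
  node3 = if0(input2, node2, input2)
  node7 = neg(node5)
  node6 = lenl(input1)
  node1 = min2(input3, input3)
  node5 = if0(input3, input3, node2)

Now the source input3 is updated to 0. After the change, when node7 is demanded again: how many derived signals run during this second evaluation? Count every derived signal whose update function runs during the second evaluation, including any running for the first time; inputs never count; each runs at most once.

First evaluation (everything demanded from the output):
  node2 = max2(3, -6) = 3
  node5 = if0(input3=3 -> else branch node2) = 3
  node7 = neg(3) = -3

Propagation after the edit:
  node2: marked dirty but never re-examined — demand shifted away from it.
  node5: runs — input3 3->0; result 0.
  node7: runs — node5 3->0; result 0.

Key observation: a condition flipped, so demand moved to the other branch — node2 is never re-examined.

Derived signals that run: node5, node7 — 2 in total.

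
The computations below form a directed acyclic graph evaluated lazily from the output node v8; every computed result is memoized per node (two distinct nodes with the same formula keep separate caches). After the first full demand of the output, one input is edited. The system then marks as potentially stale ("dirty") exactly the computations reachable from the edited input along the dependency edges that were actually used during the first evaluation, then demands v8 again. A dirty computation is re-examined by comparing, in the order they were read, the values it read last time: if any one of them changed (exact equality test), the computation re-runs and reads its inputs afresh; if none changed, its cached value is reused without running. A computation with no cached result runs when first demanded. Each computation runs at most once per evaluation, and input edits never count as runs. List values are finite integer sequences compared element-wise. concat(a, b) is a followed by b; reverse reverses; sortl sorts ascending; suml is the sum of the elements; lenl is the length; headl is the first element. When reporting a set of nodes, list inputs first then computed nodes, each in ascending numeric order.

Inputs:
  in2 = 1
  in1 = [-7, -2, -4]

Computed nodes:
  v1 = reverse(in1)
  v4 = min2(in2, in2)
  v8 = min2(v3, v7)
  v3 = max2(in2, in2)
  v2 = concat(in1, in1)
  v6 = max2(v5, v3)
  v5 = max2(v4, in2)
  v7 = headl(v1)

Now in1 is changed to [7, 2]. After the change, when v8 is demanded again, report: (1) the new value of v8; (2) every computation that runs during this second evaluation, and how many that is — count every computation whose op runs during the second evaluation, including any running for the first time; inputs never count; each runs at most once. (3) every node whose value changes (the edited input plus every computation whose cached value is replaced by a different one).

Demanding v8 again yields 1.
3 computations run: v1, v7, v8.
The nodes whose values change: in1, v1, v7, v8.

First demand of the output computes:
  v1 = reverse([-7, -2, -4]) = [-4, -2, -7]
  v3 = max2(1, 1) = 1
  v7 = headl([-4, -2, -7]) = -4
  v8 = min2(1, -4) = -4

After the edit, cleaning proceeds:
  v1: a read changed (in1 [-7, -2, -4]->[7, 2]) — executes, giving [2, 7].
  v7: a read changed (v1 [-4, -2, -7]->[2, 7]) — executes, giving 2.
  v8: a read changed (v7 -4->2) — executes, giving 1.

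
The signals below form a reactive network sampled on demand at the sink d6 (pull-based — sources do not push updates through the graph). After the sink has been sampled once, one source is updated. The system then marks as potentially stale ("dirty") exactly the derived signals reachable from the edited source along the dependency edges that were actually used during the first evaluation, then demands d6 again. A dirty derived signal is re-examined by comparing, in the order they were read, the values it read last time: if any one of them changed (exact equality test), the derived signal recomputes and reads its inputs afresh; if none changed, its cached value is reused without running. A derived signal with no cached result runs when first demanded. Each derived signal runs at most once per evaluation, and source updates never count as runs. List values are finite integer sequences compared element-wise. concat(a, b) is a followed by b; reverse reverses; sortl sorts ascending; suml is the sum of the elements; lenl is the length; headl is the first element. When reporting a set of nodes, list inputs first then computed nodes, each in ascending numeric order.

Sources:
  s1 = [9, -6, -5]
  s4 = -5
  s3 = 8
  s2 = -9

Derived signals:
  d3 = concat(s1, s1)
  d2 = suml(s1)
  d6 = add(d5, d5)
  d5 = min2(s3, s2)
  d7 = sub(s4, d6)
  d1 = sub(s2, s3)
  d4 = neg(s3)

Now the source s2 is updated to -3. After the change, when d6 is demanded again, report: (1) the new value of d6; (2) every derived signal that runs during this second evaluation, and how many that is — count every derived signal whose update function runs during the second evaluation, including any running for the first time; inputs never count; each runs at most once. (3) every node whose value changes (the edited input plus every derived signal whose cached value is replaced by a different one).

Initial pass — values computed on the first demand:
  d5 = min2(8, -9) = -9
  d6 = add(-9, -9) = -18

Second demand — change propagation:
  d5: re-runs because s2 -9->-3; new result -3.
  d6: re-runs because d5 -9->-3; d5 -9->-3; new result -6.

d6 now evaluates to -6.
Run set: d5, d6 (2 run).
Changed values: s2, d5, d6.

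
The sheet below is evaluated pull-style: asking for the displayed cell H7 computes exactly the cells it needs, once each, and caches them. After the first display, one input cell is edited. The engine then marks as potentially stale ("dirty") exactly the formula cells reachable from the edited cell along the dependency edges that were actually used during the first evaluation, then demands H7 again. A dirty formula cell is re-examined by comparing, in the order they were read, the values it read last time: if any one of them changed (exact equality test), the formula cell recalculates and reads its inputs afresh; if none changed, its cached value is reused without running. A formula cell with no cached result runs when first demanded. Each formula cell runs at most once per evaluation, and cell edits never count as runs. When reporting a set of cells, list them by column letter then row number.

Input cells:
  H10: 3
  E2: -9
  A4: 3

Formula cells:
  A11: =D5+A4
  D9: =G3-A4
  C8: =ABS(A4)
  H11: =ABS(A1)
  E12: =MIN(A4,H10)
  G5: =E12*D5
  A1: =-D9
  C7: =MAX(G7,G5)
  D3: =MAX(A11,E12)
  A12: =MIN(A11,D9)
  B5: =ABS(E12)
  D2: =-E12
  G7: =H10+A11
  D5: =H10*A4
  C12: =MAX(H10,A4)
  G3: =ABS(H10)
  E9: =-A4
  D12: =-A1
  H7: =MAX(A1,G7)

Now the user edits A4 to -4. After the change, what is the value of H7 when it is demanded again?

First demand of the output computes:
  D5 = 3 * 3 = 9
  A11 = 9 + 3 = 12
  G3 = ABS(3) = 3
  D9 = 3 - 3 = 0
  A1 = -(0) = 0
  G7 = 3 + 12 = 15
  H7 = MAX(0, 15) = 15

After the edit, cleaning proceeds:
  D5: a read changed (A4 3->-4) — executes, giving -12.
  A11: a read changed (D5 9->-12; A4 3->-4) — executes, giving -16.
  D9: a read changed (A4 3->-4) — executes, giving 7.
  A1: a read changed (D9 0->7) — executes, giving -7.
  G7: a read changed (A11 12->-16) — executes, giving -13.
  H7: a read changed (A1 0->-7; G7 15->-13) — executes, giving -7.

Demanding H7 again yields -7.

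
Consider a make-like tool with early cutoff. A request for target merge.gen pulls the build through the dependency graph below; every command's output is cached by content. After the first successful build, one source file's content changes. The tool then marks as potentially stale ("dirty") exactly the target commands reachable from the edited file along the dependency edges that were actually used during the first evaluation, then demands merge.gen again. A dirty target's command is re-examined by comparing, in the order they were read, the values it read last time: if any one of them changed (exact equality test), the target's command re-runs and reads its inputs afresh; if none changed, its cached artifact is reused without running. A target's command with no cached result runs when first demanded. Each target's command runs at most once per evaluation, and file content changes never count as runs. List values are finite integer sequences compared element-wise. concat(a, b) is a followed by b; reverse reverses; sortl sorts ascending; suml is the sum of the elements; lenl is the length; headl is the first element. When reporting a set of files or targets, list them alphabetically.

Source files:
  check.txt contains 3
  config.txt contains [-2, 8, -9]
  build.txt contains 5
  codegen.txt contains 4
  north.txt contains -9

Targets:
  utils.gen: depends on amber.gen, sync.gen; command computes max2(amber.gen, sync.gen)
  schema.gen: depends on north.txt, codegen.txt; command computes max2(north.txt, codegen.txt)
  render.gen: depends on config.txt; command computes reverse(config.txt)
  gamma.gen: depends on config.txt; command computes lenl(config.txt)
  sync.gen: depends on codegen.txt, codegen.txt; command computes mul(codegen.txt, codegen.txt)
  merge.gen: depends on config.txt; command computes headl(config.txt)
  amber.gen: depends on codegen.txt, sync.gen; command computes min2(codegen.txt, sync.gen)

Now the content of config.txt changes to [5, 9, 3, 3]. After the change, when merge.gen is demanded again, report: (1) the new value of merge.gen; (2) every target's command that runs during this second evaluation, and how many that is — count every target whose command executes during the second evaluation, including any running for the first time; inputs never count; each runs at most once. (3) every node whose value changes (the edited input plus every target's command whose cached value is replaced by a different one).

First demand of the output computes:
  merge.gen = headl([-2, 8, -9]) = -2

After the edit, cleaning proceeds:
  merge.gen: a read changed (config.txt [-2, 8, -9]->[5, 9, 3, 3]) — executes, giving 5.

Demanding merge.gen again yields 5.
1 target commands run: merge.gen.
The nodes whose values change: config.txt, merge.gen.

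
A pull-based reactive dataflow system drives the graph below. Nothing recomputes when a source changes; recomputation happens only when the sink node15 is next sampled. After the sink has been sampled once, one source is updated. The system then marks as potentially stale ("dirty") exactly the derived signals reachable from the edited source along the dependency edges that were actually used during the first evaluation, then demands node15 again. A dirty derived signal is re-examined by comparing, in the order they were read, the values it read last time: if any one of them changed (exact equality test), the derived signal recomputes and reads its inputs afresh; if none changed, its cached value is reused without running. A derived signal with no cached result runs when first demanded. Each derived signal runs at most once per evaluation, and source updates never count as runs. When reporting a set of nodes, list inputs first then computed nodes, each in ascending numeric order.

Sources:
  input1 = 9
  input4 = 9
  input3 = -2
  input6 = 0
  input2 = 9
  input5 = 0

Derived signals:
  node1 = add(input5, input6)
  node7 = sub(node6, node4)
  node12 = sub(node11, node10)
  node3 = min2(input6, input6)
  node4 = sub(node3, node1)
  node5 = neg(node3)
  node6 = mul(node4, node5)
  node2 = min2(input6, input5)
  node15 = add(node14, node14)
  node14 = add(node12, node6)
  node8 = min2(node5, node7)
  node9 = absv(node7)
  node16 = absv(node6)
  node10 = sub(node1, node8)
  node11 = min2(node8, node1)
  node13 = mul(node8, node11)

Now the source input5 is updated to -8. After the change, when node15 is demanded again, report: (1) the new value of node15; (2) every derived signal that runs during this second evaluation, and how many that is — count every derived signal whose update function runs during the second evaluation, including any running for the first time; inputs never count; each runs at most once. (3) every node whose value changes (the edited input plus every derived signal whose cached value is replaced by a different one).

New value of node15: -16.
Derived signals that run: node1, node4, node6, node7, node8, node10, node11, node12, node14, node15 — 10 in total.
Values that change: input5, node1, node4, node7, node8, node11, node12, node14, node15.

First evaluation (everything demanded from the output):
  node1 = add(0, 0) = 0
  node3 = min2(0, 0) = 0
  node4 = sub(0, 0) = 0
  node5 = neg(0) = 0
  node6 = mul(0, 0) = 0
  node7 = sub(0, 0) = 0
  node8 = min2(0, 0) = 0
  node10 = sub(0, 0) = 0
  node11 = min2(0, 0) = 0
  node12 = sub(0, 0) = 0
  node14 = add(0, 0) = 0
  node15 = add(0, 0) = 0

Propagation after the edit:
  node1: runs — input5 0->-8; result -8.
  node4: runs — node1 0->-8; result 8.
  node6: runs — node4 0->8; result 0 (same value as before).
  node7: runs — node4 0->8; result -8.
  node8: runs — node7 0->-8; result -8.
  node10: runs — node1 0->-8; node8 0->-8; result 0 (same value as before).
  node11: runs — node8 0->-8; node1 0->-8; result -8.
  node12: runs — node11 0->-8; result -8.
  node14: runs — node12 0->-8; result -8.
  node15: runs — node14 0->-8; node14 0->-8; result -16.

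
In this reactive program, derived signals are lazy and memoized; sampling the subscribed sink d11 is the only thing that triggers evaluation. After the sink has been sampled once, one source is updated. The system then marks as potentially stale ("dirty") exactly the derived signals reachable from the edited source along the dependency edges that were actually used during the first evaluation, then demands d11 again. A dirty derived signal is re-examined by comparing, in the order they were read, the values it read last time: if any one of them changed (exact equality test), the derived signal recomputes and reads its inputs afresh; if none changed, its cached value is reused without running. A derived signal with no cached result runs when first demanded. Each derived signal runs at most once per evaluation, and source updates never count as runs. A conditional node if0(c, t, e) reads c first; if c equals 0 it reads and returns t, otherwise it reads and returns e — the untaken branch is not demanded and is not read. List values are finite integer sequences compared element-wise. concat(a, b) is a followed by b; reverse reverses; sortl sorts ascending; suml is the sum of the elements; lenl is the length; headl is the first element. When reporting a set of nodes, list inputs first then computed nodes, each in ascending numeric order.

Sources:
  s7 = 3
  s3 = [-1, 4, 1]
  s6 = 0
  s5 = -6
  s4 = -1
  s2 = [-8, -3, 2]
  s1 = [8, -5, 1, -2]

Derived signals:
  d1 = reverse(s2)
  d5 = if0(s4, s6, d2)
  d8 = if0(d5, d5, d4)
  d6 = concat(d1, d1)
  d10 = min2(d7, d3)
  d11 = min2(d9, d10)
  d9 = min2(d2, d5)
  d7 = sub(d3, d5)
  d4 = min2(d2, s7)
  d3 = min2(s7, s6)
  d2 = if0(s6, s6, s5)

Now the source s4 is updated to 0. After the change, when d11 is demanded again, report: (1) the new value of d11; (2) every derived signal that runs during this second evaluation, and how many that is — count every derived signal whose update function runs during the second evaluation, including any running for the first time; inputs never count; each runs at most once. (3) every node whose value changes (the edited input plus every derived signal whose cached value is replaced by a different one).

First demand of the output computes:
  d2 = if0(s6=0 -> then branch s6) = 0
  d3 = min2(3, 0) = 0
  d5 = if0(s4=-1 -> else branch d2) = 0
  d7 = sub(0, 0) = 0
  d9 = min2(0, 0) = 0
  d10 = min2(0, 0) = 0
  d11 = min2(0, 0) = 0

After the edit, cleaning proceeds:
  d5: a read changed (s4 -1->0) — executes, giving 0 — identical to its old value.
  d7: dirty, but its reads are unchanged (d3 unchanged, d5 unchanged); cached 0 stands.
  d9: dirty, but its reads are unchanged (d2 unchanged, d5 unchanged); cached 0 stands.
  d10: dirty, but its reads are unchanged (d7 unchanged, d3 unchanged); cached 0 stands.
  d11: dirty, but its reads are unchanged (d9 unchanged, d10 unchanged); cached 0 stands.

Note the absorption at d5: it re-runs yet its value is the same, leaving the output's value untouched.

Demanding d11 again yields 0.
1 derived signals run: d5.
The nodes whose values change: s4.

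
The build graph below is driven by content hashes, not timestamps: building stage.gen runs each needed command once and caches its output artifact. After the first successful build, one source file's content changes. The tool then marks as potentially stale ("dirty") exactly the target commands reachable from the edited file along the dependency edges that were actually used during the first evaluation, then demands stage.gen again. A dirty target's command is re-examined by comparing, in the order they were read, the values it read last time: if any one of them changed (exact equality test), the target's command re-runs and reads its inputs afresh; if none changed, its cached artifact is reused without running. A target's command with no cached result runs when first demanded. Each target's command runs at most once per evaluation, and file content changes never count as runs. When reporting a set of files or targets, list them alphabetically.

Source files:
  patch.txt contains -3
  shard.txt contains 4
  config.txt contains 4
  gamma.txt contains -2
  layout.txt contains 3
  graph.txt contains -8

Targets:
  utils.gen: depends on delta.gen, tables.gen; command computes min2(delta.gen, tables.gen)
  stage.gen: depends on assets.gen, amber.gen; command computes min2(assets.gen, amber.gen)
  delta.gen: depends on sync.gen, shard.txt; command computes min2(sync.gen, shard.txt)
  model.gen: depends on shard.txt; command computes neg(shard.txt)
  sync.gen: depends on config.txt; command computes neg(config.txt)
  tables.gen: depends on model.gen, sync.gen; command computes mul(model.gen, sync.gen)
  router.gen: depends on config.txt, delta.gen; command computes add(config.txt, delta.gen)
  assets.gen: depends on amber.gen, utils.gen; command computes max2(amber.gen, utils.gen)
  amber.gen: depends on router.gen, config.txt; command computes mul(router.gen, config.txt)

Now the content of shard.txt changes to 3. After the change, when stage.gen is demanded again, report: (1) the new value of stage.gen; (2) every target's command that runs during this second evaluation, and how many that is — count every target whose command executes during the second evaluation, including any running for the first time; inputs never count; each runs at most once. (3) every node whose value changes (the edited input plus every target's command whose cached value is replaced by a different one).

stage.gen now evaluates to 0.
Run set: delta.gen, model.gen, tables.gen, utils.gen (4 run).
Changed values: model.gen, shard.txt, tables.gen.
The important point: at router.gen every value read last time is unchanged, so the dirty flag clears without a run.

Initial pass — values computed on the first demand:
  model.gen = neg(4) = -4
  sync.gen = neg(4) = -4
  delta.gen = min2(-4, 4) = -4
  router.gen = add(4, -4) = 0
  amber.gen = mul(0, 4) = 0
  tables.gen = mul(-4, -4) = 16
  utils.gen = min2(-4, 16) = -4
  assets.gen = max2(0, -4) = 0
  stage.gen = min2(0, 0) = 0

Second demand — change propagation:
  delta.gen: re-runs because shard.txt 4->3; new result -4 (unchanged).
  model.gen: re-runs because shard.txt 4->3; new result -3.
  router.gen: re-examined; everything it read last time is the same (config.txt unchanged, delta.gen unchanged) — cache 0 kept, no run.
  amber.gen: re-examined; everything it read last time is the same (router.gen unchanged, config.txt unchanged) — cache 0 kept, no run.
  tables.gen: re-runs because model.gen -4->-3; new result 12.
  utils.gen: re-runs because tables.gen 16->12; new result -4 (unchanged).
  assets.gen: re-examined; everything it read last time is the same (amber.gen unchanged, utils.gen unchanged) — cache 0 kept, no run.
  stage.gen: re-examined; everything it read last time is the same (assets.gen unchanged, amber.gen unchanged) — cache 0 kept, no run.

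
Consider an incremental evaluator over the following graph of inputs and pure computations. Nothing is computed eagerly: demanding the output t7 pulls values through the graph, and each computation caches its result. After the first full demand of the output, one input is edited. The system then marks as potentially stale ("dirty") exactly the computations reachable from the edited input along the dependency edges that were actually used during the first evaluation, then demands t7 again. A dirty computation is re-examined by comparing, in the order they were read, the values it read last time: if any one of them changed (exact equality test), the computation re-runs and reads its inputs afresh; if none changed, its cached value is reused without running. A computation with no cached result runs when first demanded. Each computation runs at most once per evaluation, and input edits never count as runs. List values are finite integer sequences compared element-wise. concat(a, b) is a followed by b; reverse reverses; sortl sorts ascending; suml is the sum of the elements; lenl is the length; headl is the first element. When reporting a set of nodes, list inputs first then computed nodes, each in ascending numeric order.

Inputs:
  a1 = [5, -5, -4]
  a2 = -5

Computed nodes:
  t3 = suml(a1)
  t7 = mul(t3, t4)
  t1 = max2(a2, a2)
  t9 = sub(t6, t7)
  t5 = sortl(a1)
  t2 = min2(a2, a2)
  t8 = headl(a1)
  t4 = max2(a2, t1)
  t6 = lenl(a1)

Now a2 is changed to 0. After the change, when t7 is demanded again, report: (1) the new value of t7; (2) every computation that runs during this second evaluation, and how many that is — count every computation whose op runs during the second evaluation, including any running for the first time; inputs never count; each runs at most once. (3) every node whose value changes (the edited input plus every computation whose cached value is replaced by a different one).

Initial pass — values computed on the first demand:
  t1 = max2(-5, -5) = -5
  t3 = suml([5, -5, -4]) = -4
  t4 = max2(-5, -5) = -5
  t7 = mul(-4, -5) = 20

Second demand — change propagation:
  t1: re-runs because a2 -5->0; a2 -5->0; new result 0.
  t4: re-runs because a2 -5->0; t1 -5->0; new result 0.
  t7: re-runs because t4 -5->0; new result 0.

t7 now evaluates to 0.
Run set: t1, t4, t7 (3 run).
Changed values: a2, t1, t4, t7.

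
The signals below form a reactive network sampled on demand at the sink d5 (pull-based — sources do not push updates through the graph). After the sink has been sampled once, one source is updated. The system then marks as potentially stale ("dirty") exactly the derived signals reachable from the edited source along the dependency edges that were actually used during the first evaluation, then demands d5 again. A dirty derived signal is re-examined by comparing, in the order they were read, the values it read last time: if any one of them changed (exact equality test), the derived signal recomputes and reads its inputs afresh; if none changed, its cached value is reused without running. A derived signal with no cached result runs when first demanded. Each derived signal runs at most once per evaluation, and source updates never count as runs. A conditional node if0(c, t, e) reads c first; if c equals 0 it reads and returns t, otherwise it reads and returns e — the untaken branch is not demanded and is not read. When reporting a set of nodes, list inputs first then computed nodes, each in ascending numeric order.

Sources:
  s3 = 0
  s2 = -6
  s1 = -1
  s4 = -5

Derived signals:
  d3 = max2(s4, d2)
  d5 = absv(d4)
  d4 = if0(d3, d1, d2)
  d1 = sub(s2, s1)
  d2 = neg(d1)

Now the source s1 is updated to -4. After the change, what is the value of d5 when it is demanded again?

d5 now evaluates to 2.

Initial pass — values computed on the first demand:
  d1 = sub(-6, -1) = -5
  d2 = neg(-5) = 5
  d3 = max2(-5, 5) = 5
  d4 = if0(d3=5 -> else branch d2) = 5
  d5 = absv(5) = 5

Second demand — change propagation:
  d1: re-runs because s1 -1->-4; new result -2.
  d2: re-runs because d1 -5->-2; new result 2.
  d3: re-runs because d2 5->2; new result 2.
  d4: re-runs because d3 5->2; d2 5->2; new result 2.
  d5: re-runs because d4 5->2; new result 2.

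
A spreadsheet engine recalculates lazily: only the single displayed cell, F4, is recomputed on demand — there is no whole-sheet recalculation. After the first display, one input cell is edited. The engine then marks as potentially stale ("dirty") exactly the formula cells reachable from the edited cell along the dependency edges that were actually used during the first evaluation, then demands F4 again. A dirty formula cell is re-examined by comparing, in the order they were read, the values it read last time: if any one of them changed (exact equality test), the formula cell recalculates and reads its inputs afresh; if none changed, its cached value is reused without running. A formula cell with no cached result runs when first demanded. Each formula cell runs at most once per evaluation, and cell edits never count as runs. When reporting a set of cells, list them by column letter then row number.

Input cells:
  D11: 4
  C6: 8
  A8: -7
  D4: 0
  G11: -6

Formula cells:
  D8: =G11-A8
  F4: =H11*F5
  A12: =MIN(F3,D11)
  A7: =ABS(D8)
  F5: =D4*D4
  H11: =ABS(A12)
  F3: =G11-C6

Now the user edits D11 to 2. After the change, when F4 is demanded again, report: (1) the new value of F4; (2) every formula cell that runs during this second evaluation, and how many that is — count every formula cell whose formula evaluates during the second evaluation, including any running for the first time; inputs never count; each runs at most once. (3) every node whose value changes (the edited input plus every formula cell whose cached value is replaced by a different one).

First evaluation (everything demanded from the output):
  F3 = -6 - 8 = -14
  A12 = MIN(-14, 4) = -14
  F5 = 0 * 0 = 0
  H11 = ABS(-14) = 14
  F4 = 14 * 0 = 0

Propagation after the edit:
  A12: runs — D11 4->2; result -14 (same value as before).
  H11: checked — values it read are unchanged (A12 unchanged); reused cached 14 without running.
  F4: checked — values it read are unchanged (H11 unchanged, F5 unchanged); reused cached 0 without running.

Key observation: the change is absorbed at A12 — it re-runs but produces the same value, and the output's value is unchanged.

New value of F4: 0.
Formula cells that run: A12 — 1 in total.
Values that change: D11.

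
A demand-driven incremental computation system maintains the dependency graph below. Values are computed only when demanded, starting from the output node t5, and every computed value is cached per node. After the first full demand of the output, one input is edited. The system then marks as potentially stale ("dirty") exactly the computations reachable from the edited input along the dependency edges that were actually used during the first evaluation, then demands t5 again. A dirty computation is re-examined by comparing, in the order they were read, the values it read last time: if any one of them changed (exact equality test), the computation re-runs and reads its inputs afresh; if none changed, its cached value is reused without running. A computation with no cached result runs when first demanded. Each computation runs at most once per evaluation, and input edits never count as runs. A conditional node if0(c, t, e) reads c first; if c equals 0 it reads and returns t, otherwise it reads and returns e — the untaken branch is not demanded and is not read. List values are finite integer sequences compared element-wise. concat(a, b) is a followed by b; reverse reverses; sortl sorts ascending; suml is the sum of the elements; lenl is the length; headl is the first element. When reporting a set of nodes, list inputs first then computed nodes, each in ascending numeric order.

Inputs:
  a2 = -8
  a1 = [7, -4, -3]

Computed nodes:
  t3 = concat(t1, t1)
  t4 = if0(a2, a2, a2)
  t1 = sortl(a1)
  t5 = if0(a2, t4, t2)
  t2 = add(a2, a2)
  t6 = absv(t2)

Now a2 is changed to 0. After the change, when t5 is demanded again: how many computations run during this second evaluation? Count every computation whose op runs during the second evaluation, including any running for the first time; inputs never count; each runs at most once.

First evaluation (everything demanded from the output):
  t2 = add(-8, -8) = -16
  t5 = if0(a2=-8 -> else branch t2) = -16

Propagation after the edit:
  t2: marked dirty but never re-examined — demand shifted away from it.
  t4: demanded for the first time — runs, produces 0.
  t5: runs — a2 -8->0; result 0.

Key observation: a condition flipped, so demand moved to the other branch — t2 is never re-examined.

Computations that run: t4, t5 — 2 in total.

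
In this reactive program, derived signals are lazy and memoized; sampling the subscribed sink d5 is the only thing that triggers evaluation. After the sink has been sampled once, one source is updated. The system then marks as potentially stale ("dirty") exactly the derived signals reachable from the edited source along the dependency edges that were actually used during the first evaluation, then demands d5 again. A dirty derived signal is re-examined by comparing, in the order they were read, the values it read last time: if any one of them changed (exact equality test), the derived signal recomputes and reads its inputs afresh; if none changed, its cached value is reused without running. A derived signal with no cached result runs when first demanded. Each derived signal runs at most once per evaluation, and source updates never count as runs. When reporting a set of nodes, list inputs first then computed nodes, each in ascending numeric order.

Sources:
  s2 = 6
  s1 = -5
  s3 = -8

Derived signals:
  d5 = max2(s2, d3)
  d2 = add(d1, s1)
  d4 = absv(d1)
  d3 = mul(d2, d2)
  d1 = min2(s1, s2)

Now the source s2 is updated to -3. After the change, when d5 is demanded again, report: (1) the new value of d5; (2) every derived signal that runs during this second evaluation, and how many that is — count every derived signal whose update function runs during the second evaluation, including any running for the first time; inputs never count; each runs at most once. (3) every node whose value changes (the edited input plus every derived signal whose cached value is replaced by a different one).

First demand of the output computes:
  d1 = min2(-5, 6) = -5
  d2 = add(-5, -5) = -10
  d3 = mul(-10, -10) = 100
  d5 = max2(6, 100) = 100

After the edit, cleaning proceeds:
  d1: a read changed (s2 6->-3) — executes, giving -5 — identical to its old value.
  d2: dirty, but its reads are unchanged (d1 unchanged, s1 unchanged); cached -10 stands.
  d3: dirty, but its reads are unchanged (d2 unchanged, d2 unchanged); cached 100 stands.
  d5: a read changed (s2 6->-3) — executes, giving 100 — identical to its old value.

Note where the cutoff bites: d2 is checked, finds nothing changed, and keeps its cache.

Demanding d5 again yields 100.
2 derived signals run: d1, d5.
The nodes whose values change: s2.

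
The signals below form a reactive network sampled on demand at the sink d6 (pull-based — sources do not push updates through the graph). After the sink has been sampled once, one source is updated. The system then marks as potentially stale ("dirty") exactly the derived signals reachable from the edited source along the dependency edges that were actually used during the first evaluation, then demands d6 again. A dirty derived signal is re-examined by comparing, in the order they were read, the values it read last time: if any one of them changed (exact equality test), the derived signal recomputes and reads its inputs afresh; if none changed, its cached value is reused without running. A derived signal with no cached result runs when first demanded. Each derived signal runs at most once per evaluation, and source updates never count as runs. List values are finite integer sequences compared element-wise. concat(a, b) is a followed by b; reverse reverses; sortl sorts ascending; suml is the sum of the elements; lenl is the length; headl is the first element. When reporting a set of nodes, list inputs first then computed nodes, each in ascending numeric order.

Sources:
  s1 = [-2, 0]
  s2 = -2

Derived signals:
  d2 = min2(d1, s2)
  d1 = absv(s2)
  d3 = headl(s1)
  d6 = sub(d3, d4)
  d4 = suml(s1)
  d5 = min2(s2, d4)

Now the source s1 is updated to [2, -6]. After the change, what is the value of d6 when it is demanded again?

Initial pass — values computed on the first demand:
  d3 = headl([-2, 0]) = -2
  d4 = suml([-2, 0]) = -2
  d6 = sub(-2, -2) = 0

Second demand — change propagation:
  d3: re-runs because s1 [-2, 0]->[2, -6]; new result 2.
  d4: re-runs because s1 [-2, 0]->[2, -6]; new result -4.
  d6: re-runs because d3 -2->2; d4 -2->-4; new result 6.

d6 now evaluates to 6.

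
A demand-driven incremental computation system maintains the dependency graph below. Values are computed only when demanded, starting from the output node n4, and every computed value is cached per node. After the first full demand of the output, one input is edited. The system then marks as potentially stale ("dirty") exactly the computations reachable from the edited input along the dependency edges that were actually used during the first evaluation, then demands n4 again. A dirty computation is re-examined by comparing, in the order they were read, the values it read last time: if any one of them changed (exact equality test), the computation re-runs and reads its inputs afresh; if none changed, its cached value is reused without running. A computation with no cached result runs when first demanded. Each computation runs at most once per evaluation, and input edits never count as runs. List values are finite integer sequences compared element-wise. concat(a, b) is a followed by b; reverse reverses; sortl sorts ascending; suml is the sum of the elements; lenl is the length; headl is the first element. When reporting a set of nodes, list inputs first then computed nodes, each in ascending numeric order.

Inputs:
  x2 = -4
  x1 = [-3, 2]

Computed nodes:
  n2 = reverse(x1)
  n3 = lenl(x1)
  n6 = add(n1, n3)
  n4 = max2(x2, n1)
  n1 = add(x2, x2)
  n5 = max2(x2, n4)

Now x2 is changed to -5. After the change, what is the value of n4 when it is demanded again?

First evaluation (everything demanded from the output):
  n1 = add(-4, -4) = -8
  n4 = max2(-4, -8) = -4

Propagation after the edit:
  n1: runs — x2 -4->-5; x2 -4->-5; result -10.
  n4: runs — x2 -4->-5; n1 -8->-10; result -5.

New value of n4: -5.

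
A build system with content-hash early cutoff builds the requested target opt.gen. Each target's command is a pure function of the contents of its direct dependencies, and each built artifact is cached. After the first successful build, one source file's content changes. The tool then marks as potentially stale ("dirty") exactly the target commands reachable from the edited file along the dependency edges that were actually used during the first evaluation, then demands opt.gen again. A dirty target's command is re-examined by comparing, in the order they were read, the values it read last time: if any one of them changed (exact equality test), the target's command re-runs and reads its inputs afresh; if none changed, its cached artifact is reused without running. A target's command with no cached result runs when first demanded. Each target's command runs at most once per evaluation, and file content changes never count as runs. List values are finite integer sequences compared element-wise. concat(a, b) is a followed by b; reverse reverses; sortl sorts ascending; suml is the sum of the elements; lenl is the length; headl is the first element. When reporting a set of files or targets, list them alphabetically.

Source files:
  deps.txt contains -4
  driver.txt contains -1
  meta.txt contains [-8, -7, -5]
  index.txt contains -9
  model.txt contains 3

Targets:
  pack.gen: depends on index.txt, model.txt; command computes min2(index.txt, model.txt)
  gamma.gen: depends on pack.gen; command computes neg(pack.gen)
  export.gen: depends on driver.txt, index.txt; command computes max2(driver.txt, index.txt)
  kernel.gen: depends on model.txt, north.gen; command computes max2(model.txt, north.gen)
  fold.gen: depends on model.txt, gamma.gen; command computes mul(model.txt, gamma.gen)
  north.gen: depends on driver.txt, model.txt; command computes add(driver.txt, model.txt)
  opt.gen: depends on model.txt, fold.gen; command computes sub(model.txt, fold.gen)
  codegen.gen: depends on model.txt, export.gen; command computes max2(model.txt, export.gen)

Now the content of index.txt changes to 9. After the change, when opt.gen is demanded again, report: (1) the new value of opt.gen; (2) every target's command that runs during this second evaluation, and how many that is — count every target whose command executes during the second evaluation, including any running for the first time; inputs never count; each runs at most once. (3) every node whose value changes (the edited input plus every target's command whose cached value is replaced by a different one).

New value of opt.gen: 12.
Target commands that run: fold.gen, gamma.gen, opt.gen, pack.gen — 4 in total.
Values that change: fold.gen, gamma.gen, index.txt, opt.gen, pack.gen.

First evaluation (everything demanded from the output):
  pack.gen = min2(-9, 3) = -9
  gamma.gen = neg(-9) = 9
  fold.gen = mul(3, 9) = 27
  opt.gen = sub(3, 27) = -24

Propagation after the edit:
  pack.gen: runs — index.txt -9->9; result 3.
  gamma.gen: runs — pack.gen -9->3; result -3.
  fold.gen: runs — gamma.gen 9->-3; result -9.
  opt.gen: runs — fold.gen 27->-9; result 12.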